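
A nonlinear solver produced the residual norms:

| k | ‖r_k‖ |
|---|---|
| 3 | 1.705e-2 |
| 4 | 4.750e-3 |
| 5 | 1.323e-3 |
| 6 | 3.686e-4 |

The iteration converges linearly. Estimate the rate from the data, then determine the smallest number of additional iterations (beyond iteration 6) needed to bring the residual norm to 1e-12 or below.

Rate ρ ≈ ‖r_6‖/‖r_5‖ = 3.686e-4/1.323e-3 = 0.2786.
After j more steps, ‖r_{6+j}‖ ≈ 3.686e-4·ρ^j; need ρ^j ≤ 1e-12/3.686e-4 = 2.71297e-09.
j ≥ ln(2.71297e-09)/ln(0.2786) = -19.7252/-1.27798 = 15.435.
So 16 more iterations are needed.

16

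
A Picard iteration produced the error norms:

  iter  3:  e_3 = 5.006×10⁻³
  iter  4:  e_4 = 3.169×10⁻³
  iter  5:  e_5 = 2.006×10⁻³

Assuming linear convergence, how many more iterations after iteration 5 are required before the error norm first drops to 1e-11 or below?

Rate ρ ≈ e_5/e_4 = 2.006×10⁻³/3.169×10⁻³ = 0.6330.
After j more steps, e_{5+j} ≈ 2.006×10⁻³·ρ^j; need ρ^j ≤ 1e-11/2.006×10⁻³ = 4.98504e-09.
j ≥ ln(4.98504e-09)/ln(0.6330) = -19.1168/-0.45728 = 41.805.
So 42 more iterations are needed.

42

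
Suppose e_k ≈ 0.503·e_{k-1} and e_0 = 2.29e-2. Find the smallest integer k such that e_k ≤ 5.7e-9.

23

After k steps, e_k ≈ 2.29e-2·0.503^k.
Need 0.503^k ≤ 5.7e-9/2.29e-2 = 2.48908e-07.
k ≥ ln(2.48908e-07)/ln(0.503) = -15.2062/-0.68717 = 22.129.
Smallest integer k = 23.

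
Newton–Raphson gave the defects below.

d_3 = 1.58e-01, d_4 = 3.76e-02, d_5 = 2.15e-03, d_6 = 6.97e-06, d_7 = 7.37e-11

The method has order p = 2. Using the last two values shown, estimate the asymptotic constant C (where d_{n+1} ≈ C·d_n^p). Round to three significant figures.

C ≈ d_7 / d_6^2
  = 7.37e-11 / (6.97e-06)^2
  = 7.37e-11 / 4.85809e-11 ≈ 1.5171

1.52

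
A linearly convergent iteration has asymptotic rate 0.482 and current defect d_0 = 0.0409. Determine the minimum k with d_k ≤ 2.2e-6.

14

After k steps, d_k ≈ 0.0409·0.482^k.
Need 0.482^k ≤ 2.2e-6/0.0409 = 5.37897e-05.
k ≥ ln(5.37897e-05)/ln(0.482) = -9.8304/-0.72981 = 13.470.
Smallest integer k = 14.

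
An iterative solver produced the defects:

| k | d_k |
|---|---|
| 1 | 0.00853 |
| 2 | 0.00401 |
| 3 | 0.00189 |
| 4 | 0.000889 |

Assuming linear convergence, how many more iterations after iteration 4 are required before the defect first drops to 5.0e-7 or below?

10

Rate ρ ≈ d_4/d_3 = 0.000889/0.00189 = 0.4704.
After j more steps, d_{4+j} ≈ 0.000889·ρ^j; need ρ^j ≤ 5.0e-7/0.000889 = 0.00056243.
j ≥ ln(0.00056243)/ln(0.4704) = -7.4832/-0.75417 = 9.922.
So 10 more iterations are needed.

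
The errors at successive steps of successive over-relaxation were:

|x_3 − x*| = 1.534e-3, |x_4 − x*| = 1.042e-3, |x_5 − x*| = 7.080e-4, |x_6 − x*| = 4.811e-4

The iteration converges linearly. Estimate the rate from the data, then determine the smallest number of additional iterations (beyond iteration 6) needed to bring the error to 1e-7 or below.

22

Rate ρ ≈ |x_6 − x*|/|x_5 − x*| = 4.811e-4/7.080e-4 = 0.6795.
After j more steps, |x_{6+j} − x*| ≈ 4.811e-4·ρ^j; need ρ^j ≤ 1e-7/4.811e-4 = 0.000207857.
j ≥ ln(0.000207857)/ln(0.6795) = -8.4787/-0.38640 = 21.943.
So 22 more iterations are needed.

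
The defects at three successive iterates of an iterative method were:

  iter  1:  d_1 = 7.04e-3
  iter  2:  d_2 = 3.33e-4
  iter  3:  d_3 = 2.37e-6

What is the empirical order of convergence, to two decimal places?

1.62

p ≈ ln(d_3/d_2) / ln(d_2/d_1)
  = ln(2.37e-6/3.33e-4) / ln(3.33e-4/7.04e-3)
  = ln(0.00711712) / ln(0.0473011)
  = -4.94525 / -3.05122 ≈ 1.62075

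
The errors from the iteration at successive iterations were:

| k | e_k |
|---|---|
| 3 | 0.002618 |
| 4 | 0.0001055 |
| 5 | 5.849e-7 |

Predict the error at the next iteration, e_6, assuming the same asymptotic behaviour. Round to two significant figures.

First estimate the order: p ≈ ln(e_5/e_4) / ln(e_4/e_3) = ln(5.849e-7/0.0001055)/ln(0.0001055/0.002618) = ln(0.00554408)/ln(0.0402979) ≈ 1.6177.
Then e_6 ≈ e_5·(e_5/e_4)^p = 5.849e-7·(0.00554408)^1.6177 = 5.849e-7·0.000223972 ≈ 1.31e-10.

1.3e-10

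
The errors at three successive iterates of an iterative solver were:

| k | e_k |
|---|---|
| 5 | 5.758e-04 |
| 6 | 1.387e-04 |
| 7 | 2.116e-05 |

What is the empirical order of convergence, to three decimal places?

p ≈ ln(e_7/e_6) / ln(e_6/e_5)
  = ln(2.116e-05/1.387e-04) / ln(1.387e-04/5.758e-04)
  = ln(0.152559) / ln(0.240882)
  = -1.880204 / -1.423448 ≈ 1.320880

1.321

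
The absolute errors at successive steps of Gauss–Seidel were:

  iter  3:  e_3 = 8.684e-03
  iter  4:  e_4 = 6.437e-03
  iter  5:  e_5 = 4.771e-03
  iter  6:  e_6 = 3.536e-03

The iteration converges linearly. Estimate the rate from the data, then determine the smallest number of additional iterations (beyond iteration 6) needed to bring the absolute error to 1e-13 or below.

82

Rate ρ ≈ e_6/e_5 = 3.536e-03/4.771e-03 = 0.7411.
After j more steps, e_{6+j} ≈ 3.536e-03·ρ^j; need ρ^j ≤ 1e-13/3.536e-03 = 2.82805e-11.
j ≥ ln(2.82805e-11)/ln(0.7411) = -24.2888/-0.29962 = 81.065.
So 82 more iterations are needed.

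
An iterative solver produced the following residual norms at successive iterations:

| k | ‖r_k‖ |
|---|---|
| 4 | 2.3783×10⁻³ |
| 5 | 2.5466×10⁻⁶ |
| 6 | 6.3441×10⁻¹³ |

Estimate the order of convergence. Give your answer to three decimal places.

p ≈ ln(‖r_6‖/‖r_5‖) / ln(‖r_5‖/‖r_4‖)
  = ln(6.3441×10⁻¹³/2.5466×10⁻⁶) / ln(2.5466×10⁻⁶/2.3783×10⁻³)
  = ln(2.4912e-07) / ln(0.00107076)
  = -15.205331 / -6.839387 ≈ 2.223201

2.223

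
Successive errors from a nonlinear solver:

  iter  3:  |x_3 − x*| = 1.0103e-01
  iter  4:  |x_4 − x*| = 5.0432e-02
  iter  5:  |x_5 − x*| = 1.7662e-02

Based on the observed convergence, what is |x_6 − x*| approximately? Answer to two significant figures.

3.6e-3

First estimate the order: p ≈ ln(|x_5 − x*|/|x_4 − x*|) / ln(|x_4 − x*|/|x_3 − x*|) = ln(1.7662e-02/5.0432e-02)/ln(5.0432e-02/1.0103e-01) = ln(0.350214)/ln(0.499178) ≈ 1.5101.
Then |x_6 − x*| ≈ |x_5 − x*|·(|x_5 − x*|/|x_4 − x*|)^p = 1.7662e-02·(0.350214)^1.5101 = 1.7662e-02·0.205068 ≈ 0.003622.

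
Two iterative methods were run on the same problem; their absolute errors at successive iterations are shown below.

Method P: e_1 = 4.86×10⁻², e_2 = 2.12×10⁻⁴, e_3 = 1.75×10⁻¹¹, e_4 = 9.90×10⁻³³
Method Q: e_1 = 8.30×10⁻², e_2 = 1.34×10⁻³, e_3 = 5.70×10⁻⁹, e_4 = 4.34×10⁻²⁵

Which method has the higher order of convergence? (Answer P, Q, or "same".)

same

Method P: p ≈ ln(9.90×10⁻³³/1.75×10⁻¹¹)/ln(1.75×10⁻¹¹/2.12×10⁻⁴) ≈ 3.00.
Method Q: p ≈ ln(4.34×10⁻²⁵/5.70×10⁻⁹)/ln(5.70×10⁻⁹/1.34×10⁻³) ≈ 3.00.
Both orders ≈ 3.0 — effectively the same.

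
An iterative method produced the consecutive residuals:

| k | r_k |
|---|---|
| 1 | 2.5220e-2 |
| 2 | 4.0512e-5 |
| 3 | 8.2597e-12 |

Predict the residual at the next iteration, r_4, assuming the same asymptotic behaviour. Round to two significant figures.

First estimate the order: p ≈ ln(r_3/r_2) / ln(r_2/r_1) = ln(8.2597e-12/4.0512e-5)/ln(4.0512e-5/2.5220e-2) = ln(2.03883e-07)/ln(0.00160634) ≈ 2.3945.
Then r_4 ≈ r_3·(r_3/r_2)^p = 8.2597e-12·(2.03883e-07)^2.3945 = 8.2597e-12·9.53483e-17 ≈ 7.875e-28.

7.9e-28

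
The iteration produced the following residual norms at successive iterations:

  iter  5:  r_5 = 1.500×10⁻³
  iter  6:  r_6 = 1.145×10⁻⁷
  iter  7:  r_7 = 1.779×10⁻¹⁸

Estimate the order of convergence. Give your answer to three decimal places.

p ≈ ln(r_7/r_6) / ln(r_6/r_5)
  = ln(1.779×10⁻¹⁸/1.145×10⁻⁷) / ln(1.145×10⁻⁷/1.500×10⁻³)
  = ln(1.55371e-11) / ln(7.63333e-05)
  = -24.887790 / -9.480401 ≈ 2.625183

2.625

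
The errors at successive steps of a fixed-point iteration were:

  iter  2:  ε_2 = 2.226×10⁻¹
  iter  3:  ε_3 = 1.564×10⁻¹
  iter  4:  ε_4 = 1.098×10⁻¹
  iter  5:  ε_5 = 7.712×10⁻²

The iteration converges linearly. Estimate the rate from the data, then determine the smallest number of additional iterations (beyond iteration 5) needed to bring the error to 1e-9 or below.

Rate ρ ≈ ε_5/ε_4 = 7.712×10⁻²/1.098×10⁻¹ = 0.7024.
After j more steps, ε_{5+j} ≈ 7.712×10⁻²·ρ^j; need ρ^j ≤ 1e-9/7.712×10⁻² = 1.29668e-08.
j ≥ ln(1.29668e-08)/ln(0.7024) = -18.1609/-0.35325 = 51.411.
So 52 more iterations are needed.

52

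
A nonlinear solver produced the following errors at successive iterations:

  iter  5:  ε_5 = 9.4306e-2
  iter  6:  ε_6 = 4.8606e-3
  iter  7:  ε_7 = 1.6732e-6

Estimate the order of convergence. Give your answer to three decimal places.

2.689

p ≈ ln(ε_7/ε_6) / ln(ε_6/ε_5)
  = ln(1.6732e-6/4.8606e-3) / ln(4.8606e-3/9.4306e-2)
  = ln(0.000344237) / ln(0.0515407)
  = -7.974180 / -2.965383 ≈ 2.689089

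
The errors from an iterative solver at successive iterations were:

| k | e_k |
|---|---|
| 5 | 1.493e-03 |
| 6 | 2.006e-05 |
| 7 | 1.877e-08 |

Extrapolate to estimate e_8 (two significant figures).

First estimate the order: p ≈ ln(e_7/e_6) / ln(e_6/e_5) = ln(1.877e-08/2.006e-05)/ln(2.006e-05/1.493e-03) = ln(0.000935693)/ln(0.013436) ≈ 1.6182.
Then e_8 ≈ e_7·(e_7/e_6)^p = 1.877e-08·(0.000935693)^1.6182 = 1.877e-08·1.25513e-05 ≈ 2.356e-13.

2.4e-13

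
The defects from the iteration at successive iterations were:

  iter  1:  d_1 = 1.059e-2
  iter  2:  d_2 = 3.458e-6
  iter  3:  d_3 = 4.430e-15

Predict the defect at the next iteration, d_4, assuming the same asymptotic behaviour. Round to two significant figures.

9.2e-38

First estimate the order: p ≈ ln(d_3/d_2) / ln(d_2/d_1) = ln(4.430e-15/3.458e-6)/ln(3.458e-6/1.059e-2) = ln(1.28109e-09)/ln(0.000326534) ≈ 2.5508.
Then d_4 ≈ d_3·(d_3/d_2)^p = 4.430e-15·(1.28109e-09)^2.5508 = 4.430e-15·2.07594e-23 ≈ 9.196e-38.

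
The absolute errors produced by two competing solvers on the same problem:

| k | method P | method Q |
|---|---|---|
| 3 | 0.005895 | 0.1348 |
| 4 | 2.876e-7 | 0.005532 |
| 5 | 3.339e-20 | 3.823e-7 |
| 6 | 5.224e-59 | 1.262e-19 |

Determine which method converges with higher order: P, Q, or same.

Method P: p ≈ ln(5.224e-59/3.339e-20)/ln(3.339e-20/2.876e-7) ≈ 3.00.
Method Q: p ≈ ln(1.262e-19/3.823e-7)/ln(3.823e-7/0.005532) ≈ 3.00.
Both orders ≈ 3.0 — effectively the same.

same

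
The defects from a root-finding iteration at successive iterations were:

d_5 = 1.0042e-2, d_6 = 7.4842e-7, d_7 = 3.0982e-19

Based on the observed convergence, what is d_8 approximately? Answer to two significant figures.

First estimate the order: p ≈ ln(d_7/d_6) / ln(d_6/d_5) = ln(3.0982e-19/7.4842e-7)/ln(7.4842e-7/1.0042e-2) = ln(4.13965e-13)/ln(7.4529e-05) ≈ 3.0000.
Then d_8 ≈ d_7·(d_7/d_6)^p = 3.0982e-19·(4.13965e-13)^3.0000 = 3.0982e-19·7.09399e-38 ≈ 2.198e-56.

2.2e-56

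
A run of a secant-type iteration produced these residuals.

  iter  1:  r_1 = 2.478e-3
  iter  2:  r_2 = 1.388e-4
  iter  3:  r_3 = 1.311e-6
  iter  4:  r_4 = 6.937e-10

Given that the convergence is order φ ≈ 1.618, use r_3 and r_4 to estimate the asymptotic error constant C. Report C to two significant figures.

2.3

C ≈ r_4 / r_3^1.618
  = 6.937e-10 / (1.311e-6)^1.618
  = 6.937e-10 / 3.03586e-10 ≈ 2.285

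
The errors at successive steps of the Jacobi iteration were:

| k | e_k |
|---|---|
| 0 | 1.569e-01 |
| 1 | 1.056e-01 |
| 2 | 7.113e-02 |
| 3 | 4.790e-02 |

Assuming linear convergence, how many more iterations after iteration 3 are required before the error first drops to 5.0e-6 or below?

24

Rate ρ ≈ e_3/e_2 = 4.790e-02/7.113e-02 = 0.6734.
After j more steps, e_{3+j} ≈ 4.790e-02·ρ^j; need ρ^j ≤ 5.0e-6/4.790e-02 = 0.000104384.
j ≥ ln(0.000104384)/ln(0.6734) = -9.1674/-0.39542 = 23.184.
So 24 more iterations are needed.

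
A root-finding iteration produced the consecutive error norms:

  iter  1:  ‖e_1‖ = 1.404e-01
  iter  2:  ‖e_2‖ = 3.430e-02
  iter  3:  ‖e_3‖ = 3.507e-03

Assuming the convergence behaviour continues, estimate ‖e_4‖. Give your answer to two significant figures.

8.8e-5

First estimate the order: p ≈ ln(‖e_3‖/‖e_2‖) / ln(‖e_2‖/‖e_1‖) = ln(3.507e-03/3.430e-02)/ln(3.430e-02/1.404e-01) = ln(0.102245)/ln(0.244302) ≈ 1.6180.
Then ‖e_4‖ ≈ ‖e_3‖·(‖e_3‖/‖e_2‖)^p = 3.507e-03·(0.102245)^1.6180 = 3.507e-03·0.0249805 ≈ 8.761e-05.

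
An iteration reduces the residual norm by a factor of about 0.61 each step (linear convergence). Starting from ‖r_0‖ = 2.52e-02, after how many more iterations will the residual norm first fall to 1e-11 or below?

44

After k steps, ‖r_k‖ ≈ 2.52e-02·0.61^k.
Need 0.61^k ≤ 1e-11/2.52e-02 = 3.96825e-10.
k ≥ ln(3.96825e-10)/ln(0.61) = -21.6475/-0.49430 = 43.794.
Smallest integer k = 44.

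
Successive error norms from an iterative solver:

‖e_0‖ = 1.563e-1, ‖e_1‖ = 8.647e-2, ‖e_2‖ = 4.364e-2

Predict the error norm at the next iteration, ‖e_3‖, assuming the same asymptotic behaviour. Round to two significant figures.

2.0e-2

First estimate the order: p ≈ ln(‖e_2‖/‖e_1‖) / ln(‖e_1‖/‖e_0‖) = ln(4.364e-2/8.647e-2)/ln(8.647e-2/1.563e-1) = ln(0.504684)/ln(0.553231) ≈ 1.1551.
Then ‖e_3‖ ≈ ‖e_2‖·(‖e_2‖/‖e_1‖)^p = 4.364e-2·(0.504684)^1.1551 = 4.364e-2·0.453898 ≈ 0.01981.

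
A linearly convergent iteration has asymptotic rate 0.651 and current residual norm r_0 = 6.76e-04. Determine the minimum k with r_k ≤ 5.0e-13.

After k steps, r_k ≈ 6.76e-04·0.651^k.
Need 0.651^k ≤ 5.0e-13/6.76e-04 = 7.39645e-10.
k ≥ ln(7.39645e-10)/ln(0.651) = -21.0249/-0.42925 = 48.981.
Smallest integer k = 49.

49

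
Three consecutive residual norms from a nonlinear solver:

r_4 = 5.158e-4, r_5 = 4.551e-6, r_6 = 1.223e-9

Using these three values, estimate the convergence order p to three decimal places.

1.738

p ≈ ln(r_6/r_5) / ln(r_5/r_4)
  = ln(1.223e-9/4.551e-6) / ln(4.551e-6/5.158e-4)
  = ln(0.000268732) / ln(0.00882319)
  = -8.221796 / -4.730372 ≈ 1.738087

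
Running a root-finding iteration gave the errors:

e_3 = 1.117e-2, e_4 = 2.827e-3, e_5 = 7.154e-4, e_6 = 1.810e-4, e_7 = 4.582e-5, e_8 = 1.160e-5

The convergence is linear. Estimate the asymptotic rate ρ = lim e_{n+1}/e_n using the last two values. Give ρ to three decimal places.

ρ ≈ e_8/e_7 = 1.160e-5/4.582e-5 = 0.25316

0.253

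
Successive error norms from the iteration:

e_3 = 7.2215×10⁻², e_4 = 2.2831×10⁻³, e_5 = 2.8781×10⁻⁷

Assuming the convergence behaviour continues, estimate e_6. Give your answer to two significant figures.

2.1e-17

First estimate the order: p ≈ ln(e_5/e_4) / ln(e_4/e_3) = ln(2.8781×10⁻⁷/2.2831×10⁻³)/ln(2.2831×10⁻³/7.2215×10⁻²) = ln(0.000126061)/ln(0.0316153) ≈ 2.5994.
Then e_6 ≈ e_5·(e_5/e_4)^p = 2.8781×10⁻⁷·(0.000126061)^2.5994 = 2.8781×10⁻⁷·7.30886e-11 ≈ 2.104e-17.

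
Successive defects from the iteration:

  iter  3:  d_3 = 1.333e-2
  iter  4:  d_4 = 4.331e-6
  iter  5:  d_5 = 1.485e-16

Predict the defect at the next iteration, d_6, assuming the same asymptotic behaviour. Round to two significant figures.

6.0e-48

First estimate the order: p ≈ ln(d_5/d_4) / ln(d_4/d_3) = ln(1.485e-16/4.331e-6)/ln(4.331e-6/1.333e-2) = ln(3.42877e-11)/ln(0.000324906) ≈ 3.0000.
Then d_6 ≈ d_5·(d_5/d_4)^p = 1.485e-16·(3.42877e-11)^3.0000 = 1.485e-16·4.03102e-32 ≈ 5.986e-48.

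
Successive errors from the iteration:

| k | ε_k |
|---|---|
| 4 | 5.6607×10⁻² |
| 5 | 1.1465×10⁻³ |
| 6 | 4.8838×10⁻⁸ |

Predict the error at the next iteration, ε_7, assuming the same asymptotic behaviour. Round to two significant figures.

2.6e-19

First estimate the order: p ≈ ln(ε_6/ε_5) / ln(ε_5/ε_4) = ln(4.8838×10⁻⁸/1.1465×10⁻³)/ln(1.1465×10⁻³/5.6607×10⁻²) = ln(4.25975e-05)/ln(0.0202537) ≈ 2.5808.
Then ε_7 ≈ ε_6·(ε_6/ε_5)^p = 4.8838×10⁻⁸·(4.25975e-05)^2.5808 = 4.8838×10⁻⁸·5.25188e-12 ≈ 2.565e-19.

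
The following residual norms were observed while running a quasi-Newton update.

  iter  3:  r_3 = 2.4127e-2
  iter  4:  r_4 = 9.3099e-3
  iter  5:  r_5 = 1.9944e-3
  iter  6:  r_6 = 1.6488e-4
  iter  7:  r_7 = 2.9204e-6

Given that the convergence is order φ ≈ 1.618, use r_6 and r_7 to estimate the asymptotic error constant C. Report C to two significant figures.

3.9

C ≈ r_7 / r_6^1.618
  = 2.9204e-6 / (1.6488e-4)^1.618
  = 2.9204e-6 / 7.57492e-07 ≈ 3.8554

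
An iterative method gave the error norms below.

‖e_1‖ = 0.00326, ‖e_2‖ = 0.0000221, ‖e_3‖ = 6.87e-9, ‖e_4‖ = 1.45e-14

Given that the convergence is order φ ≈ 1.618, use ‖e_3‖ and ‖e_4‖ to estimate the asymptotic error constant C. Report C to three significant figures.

0.234

C ≈ ‖e_4‖ / ‖e_3‖^1.618
  = 1.45e-14 / (6.87e-9)^1.618
  = 1.45e-14 / 6.19721e-14 ≈ 0.23398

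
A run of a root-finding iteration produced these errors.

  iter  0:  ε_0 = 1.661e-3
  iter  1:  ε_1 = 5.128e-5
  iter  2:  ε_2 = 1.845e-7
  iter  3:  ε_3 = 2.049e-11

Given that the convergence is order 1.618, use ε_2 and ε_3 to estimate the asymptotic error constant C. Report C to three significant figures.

1.61

C ≈ ε_3 / ε_2^1.618
  = 2.049e-11 / (1.845e-7)^1.618
  = 2.049e-11 / 1.27169e-11 ≈ 1.6112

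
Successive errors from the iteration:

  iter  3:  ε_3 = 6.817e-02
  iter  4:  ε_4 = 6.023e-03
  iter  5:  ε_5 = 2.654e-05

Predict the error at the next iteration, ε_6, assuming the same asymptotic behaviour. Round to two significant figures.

First estimate the order: p ≈ ln(ε_5/ε_4) / ln(ε_4/ε_3) = ln(2.654e-05/6.023e-03)/ln(6.023e-03/6.817e-02) = ln(0.00440644)/ln(0.0883526) ≈ 2.2357.
Then ε_6 ≈ ε_5·(ε_5/ε_4)^p = 2.654e-05·(0.00440644)^2.2357 = 2.654e-05·5.40614e-06 ≈ 1.435e-10.

1.4e-10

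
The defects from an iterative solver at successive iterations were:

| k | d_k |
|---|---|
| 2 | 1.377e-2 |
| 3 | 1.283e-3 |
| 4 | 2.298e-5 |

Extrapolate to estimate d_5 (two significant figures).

First estimate the order: p ≈ ln(d_4/d_3) / ln(d_3/d_2) = ln(2.298e-5/1.283e-3)/ln(1.283e-3/1.377e-2) = ln(0.0179111)/ln(0.0931736) ≈ 1.6948.
Then d_5 ≈ d_4·(d_4/d_3)^p = 2.298e-5·(0.0179111)^1.6948 = 2.298e-5·0.00109494 ≈ 2.516e-08.

2.5e-8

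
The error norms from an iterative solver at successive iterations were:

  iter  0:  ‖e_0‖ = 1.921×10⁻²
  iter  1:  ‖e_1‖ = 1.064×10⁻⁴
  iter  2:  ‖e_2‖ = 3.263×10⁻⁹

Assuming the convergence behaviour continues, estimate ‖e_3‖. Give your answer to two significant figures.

First estimate the order: p ≈ ln(‖e_2‖/‖e_1‖) / ln(‖e_1‖/‖e_0‖) = ln(3.263×10⁻⁹/1.064×10⁻⁴)/ln(1.064×10⁻⁴/1.921×10⁻²) = ln(3.06673e-05)/ln(0.00553878) ≈ 2.0001.
Then ‖e_3‖ ≈ ‖e_2‖·(‖e_2‖/‖e_1‖)^p = 3.263×10⁻⁹·(3.06673e-05)^2.0001 = 3.263×10⁻⁹·9.39506e-10 ≈ 3.066e-18.

3.1e-18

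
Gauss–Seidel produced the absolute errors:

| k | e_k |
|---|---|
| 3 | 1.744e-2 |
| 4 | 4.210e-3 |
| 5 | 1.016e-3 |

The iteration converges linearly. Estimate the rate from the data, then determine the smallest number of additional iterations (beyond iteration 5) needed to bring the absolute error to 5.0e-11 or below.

12

Rate ρ ≈ e_5/e_4 = 1.016e-3/4.210e-3 = 0.2413.
After j more steps, e_{5+j} ≈ 1.016e-3·ρ^j; need ρ^j ≤ 5.0e-11/1.016e-3 = 4.92126e-08.
j ≥ ln(4.92126e-08)/ln(0.2413) = -16.8271/-1.42171 = 11.836.
So 12 more iterations are needed.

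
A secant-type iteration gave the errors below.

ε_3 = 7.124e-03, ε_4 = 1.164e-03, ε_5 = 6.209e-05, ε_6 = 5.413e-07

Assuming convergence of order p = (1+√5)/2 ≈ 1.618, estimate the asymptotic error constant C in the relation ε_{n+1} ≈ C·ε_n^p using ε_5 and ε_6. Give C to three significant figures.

C ≈ ε_6 / ε_5^1.618
  = 5.413e-07 / (6.209e-05)^1.618
  = 5.413e-07 / 1.55994e-07 ≈ 3.47

3.47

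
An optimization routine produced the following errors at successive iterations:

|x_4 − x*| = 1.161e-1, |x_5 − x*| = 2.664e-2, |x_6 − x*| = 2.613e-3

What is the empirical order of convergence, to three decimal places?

1.577

p ≈ ln(|x_6 − x*|/|x_5 − x*|) / ln(|x_5 − x*|/|x_4 − x*|)
  = ln(2.613e-3/2.664e-2) / ln(2.664e-2/1.161e-1)
  = ln(0.0980856) / ln(0.229457)
  = -2.321915 / -1.472040 ≈ 1.577345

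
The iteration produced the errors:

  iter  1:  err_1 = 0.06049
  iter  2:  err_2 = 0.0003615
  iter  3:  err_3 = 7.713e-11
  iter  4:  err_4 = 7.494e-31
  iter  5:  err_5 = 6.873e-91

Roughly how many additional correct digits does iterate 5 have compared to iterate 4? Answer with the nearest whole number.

Digits gained ≈ log₁₀(err_4/err_5) = log₁₀(7.494e-31/6.873e-91) = log₁₀(1.09035e+60) ≈ 60.038.

60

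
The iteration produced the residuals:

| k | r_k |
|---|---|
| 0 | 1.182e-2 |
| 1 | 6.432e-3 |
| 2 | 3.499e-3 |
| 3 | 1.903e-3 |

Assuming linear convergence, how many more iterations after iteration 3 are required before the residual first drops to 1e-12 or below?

36

Rate ρ ≈ r_3/r_2 = 1.903e-3/3.499e-3 = 0.5439.
After j more steps, r_{3+j} ≈ 1.903e-3·ρ^j; need ρ^j ≤ 1e-12/1.903e-3 = 5.25486e-10.
j ≥ ln(5.25486e-10)/ln(0.5439) = -21.3667/-0.60899 = 35.085.
So 36 more iterations are needed.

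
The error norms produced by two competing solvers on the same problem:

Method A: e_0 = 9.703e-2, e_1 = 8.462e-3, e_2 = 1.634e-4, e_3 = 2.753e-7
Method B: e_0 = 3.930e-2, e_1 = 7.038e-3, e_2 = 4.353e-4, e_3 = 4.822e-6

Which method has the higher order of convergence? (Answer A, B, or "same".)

same

Method A: p ≈ ln(2.753e-7/1.634e-4)/ln(1.634e-4/8.462e-3) ≈ 1.62.
Method B: p ≈ ln(4.822e-6/4.353e-4)/ln(4.353e-4/7.038e-3) ≈ 1.62.
Both orders ≈ 1.6 — effectively the same.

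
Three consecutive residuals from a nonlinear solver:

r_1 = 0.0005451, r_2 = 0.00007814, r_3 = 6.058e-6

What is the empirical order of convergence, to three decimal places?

1.316

p ≈ ln(r_3/r_2) / ln(r_2/r_1)
  = ln(6.058e-6/0.00007814) / ln(0.00007814/0.0005451)
  = ln(0.0775275) / ln(0.14335)
  = -2.557123 / -1.942466 ≈ 1.316431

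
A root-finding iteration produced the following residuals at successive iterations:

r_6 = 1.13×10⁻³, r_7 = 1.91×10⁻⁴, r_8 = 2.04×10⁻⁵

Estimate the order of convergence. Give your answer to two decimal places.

1.26

p ≈ ln(r_8/r_7) / ln(r_7/r_6)
  = ln(2.04×10⁻⁵/1.91×10⁻⁴) / ln(1.91×10⁻⁴/1.13×10⁻³)
  = ln(0.106806) / ln(0.169027)
  = -2.23674 / -1.77770 ≈ 1.25822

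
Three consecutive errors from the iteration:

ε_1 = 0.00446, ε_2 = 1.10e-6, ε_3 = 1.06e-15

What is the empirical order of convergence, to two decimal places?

2.50

p ≈ ln(ε_3/ε_2) / ln(ε_2/ε_1)
  = ln(1.06e-15/1.10e-6) / ln(1.10e-6/0.00446)
  = ln(9.63636e-10) / ln(0.000246637)
  = -20.76031 / -8.30759 ≈ 2.49896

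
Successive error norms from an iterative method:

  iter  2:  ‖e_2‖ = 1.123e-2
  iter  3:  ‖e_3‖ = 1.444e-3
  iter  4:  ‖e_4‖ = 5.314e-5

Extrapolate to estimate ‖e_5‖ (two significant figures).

2.6e-7

First estimate the order: p ≈ ln(‖e_4‖/‖e_3‖) / ln(‖e_3‖/‖e_2‖) = ln(5.314e-5/1.444e-3)/ln(1.444e-3/1.123e-2) = ln(0.0368006)/ln(0.128584) ≈ 1.6099.
Then ‖e_5‖ ≈ ‖e_4‖·(‖e_4‖/‖e_3‖)^p = 5.314e-5·(0.0368006)^1.6099 = 5.314e-5·0.004911 ≈ 2.61e-07.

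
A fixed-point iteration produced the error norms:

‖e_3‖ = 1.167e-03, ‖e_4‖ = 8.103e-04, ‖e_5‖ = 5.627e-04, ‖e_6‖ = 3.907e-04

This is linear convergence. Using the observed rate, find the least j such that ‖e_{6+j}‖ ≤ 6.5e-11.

Rate ρ ≈ ‖e_6‖/‖e_5‖ = 3.907e-04/5.627e-04 = 0.6943.
After j more steps, ‖e_{6+j}‖ ≈ 3.907e-04·ρ^j; need ρ^j ≤ 6.5e-11/3.907e-04 = 1.66368e-07.
j ≥ ln(1.66368e-07)/ln(0.6943) = -15.6091/-0.36485 = 42.782.
So 43 more iterations are needed.

43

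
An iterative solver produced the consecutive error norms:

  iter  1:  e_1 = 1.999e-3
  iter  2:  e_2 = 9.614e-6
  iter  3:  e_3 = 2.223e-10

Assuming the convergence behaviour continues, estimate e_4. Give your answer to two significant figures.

1.2e-19

First estimate the order: p ≈ ln(e_3/e_2) / ln(e_2/e_1) = ln(2.223e-10/9.614e-6)/ln(9.614e-6/1.999e-3) = ln(2.31225e-05)/ln(0.0048094) ≈ 2.0001.
Then e_4 ≈ e_3·(e_3/e_2)^p = 2.223e-10·(2.31225e-05)^2.0001 = 2.223e-10·5.3408e-10 ≈ 1.187e-19.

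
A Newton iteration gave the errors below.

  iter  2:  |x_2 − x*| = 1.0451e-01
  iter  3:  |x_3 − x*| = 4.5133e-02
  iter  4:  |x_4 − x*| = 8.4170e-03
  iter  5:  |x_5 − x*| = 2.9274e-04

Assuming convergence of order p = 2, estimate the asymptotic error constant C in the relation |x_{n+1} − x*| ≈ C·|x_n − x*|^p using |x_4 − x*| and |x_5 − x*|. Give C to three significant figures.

C ≈ |x_5 − x*| / |x_4 − x*|^2
  = 2.9274e-04 / (8.4170e-03)^2
  = 2.9274e-04 / 7.08459e-05 ≈ 4.1321

4.13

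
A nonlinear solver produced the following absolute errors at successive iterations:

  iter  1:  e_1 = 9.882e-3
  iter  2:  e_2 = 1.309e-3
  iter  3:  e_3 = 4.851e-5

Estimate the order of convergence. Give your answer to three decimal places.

p ≈ ln(e_3/e_2) / ln(e_2/e_1)
  = ln(4.851e-5/1.309e-3) / ln(1.309e-3/9.882e-3)
  = ln(0.0370588) / ln(0.132463)
  = -3.295249 / -2.021452 ≈ 1.630140

1.630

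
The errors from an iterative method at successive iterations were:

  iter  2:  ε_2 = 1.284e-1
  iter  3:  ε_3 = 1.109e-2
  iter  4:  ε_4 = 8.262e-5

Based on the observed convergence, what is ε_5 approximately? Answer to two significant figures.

First estimate the order: p ≈ ln(ε_4/ε_3) / ln(ε_3/ε_2) = ln(8.262e-5/1.109e-2)/ln(1.109e-2/1.284e-1) = ln(0.00744995)/ln(0.0863707) ≈ 2.0005.
Then ε_5 ≈ ε_4·(ε_4/ε_3)^p = 8.262e-5·(0.00744995)^2.0005 = 8.262e-5·5.5366e-05 ≈ 4.574e-09.

4.6e-9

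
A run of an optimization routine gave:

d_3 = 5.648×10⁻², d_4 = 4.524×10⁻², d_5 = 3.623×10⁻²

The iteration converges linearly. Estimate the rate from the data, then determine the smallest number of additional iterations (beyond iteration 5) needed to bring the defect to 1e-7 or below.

58

Rate ρ ≈ d_5/d_4 = 3.623×10⁻²/4.524×10⁻² = 0.8008.
After j more steps, d_{5+j} ≈ 3.623×10⁻²·ρ^j; need ρ^j ≤ 1e-7/3.623×10⁻² = 2.76014e-06.
j ≥ ln(2.76014e-06)/ln(0.8008) = -12.8002/-0.22214 = 57.622.
So 58 more iterations are needed.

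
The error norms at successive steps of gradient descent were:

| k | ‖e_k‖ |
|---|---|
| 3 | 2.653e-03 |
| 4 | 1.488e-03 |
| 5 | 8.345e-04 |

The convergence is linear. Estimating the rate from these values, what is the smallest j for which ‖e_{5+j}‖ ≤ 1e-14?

Rate ρ ≈ ‖e_5‖/‖e_4‖ = 8.345e-04/1.488e-03 = 0.5608.
After j more steps, ‖e_{5+j}‖ ≈ 8.345e-04·ρ^j; need ρ^j ≤ 1e-14/8.345e-04 = 1.19832e-11.
j ≥ ln(1.19832e-11)/ln(0.5608) = -25.1475/-0.57839 = 43.478.
So 44 more iterations are needed.

44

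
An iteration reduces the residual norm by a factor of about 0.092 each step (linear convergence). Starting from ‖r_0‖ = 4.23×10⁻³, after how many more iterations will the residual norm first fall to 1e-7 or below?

5

After k steps, ‖r_k‖ ≈ 4.23×10⁻³·0.092^k.
Need 0.092^k ≤ 1e-7/4.23×10⁻³ = 2.36407e-05.
k ≥ ln(2.36407e-05)/ln(0.092) = -10.6525/-2.38597 = 4.465.
Smallest integer k = 5.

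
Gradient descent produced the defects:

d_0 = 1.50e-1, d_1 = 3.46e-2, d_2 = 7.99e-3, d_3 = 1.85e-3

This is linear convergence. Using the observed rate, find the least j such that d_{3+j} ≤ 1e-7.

7

Rate ρ ≈ d_3/d_2 = 1.85e-3/7.99e-3 = 0.2315.
After j more steps, d_{3+j} ≈ 1.85e-3·ρ^j; need ρ^j ≤ 1e-7/1.85e-3 = 5.40541e-05.
j ≥ ln(5.40541e-05)/ln(0.2315) = -9.8255/-1.46318 = 6.715.
So 7 more iterations are needed.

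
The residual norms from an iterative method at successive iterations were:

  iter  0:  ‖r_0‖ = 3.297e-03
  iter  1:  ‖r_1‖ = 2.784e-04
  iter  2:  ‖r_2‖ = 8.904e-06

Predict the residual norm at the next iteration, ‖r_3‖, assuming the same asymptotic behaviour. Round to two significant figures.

7.4e-8

First estimate the order: p ≈ ln(‖r_2‖/‖r_1‖) / ln(‖r_1‖/‖r_0‖) = ln(8.904e-06/2.784e-04)/ln(2.784e-04/3.297e-03) = ln(0.0319828)/ln(0.0844404) ≈ 1.3928.
Then ‖r_3‖ ≈ ‖r_2‖·(‖r_2‖/‖r_1‖)^p = 8.904e-06·(0.0319828)^1.3928 = 8.904e-06·0.00827271 ≈ 7.366e-08.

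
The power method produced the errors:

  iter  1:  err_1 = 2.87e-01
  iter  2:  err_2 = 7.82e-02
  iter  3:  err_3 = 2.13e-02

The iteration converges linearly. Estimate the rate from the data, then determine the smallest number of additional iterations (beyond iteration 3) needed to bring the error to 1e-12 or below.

19

Rate ρ ≈ err_3/err_2 = 2.13e-02/7.82e-02 = 0.2724.
After j more steps, err_{3+j} ≈ 2.13e-02·ρ^j; need ρ^j ≤ 1e-12/2.13e-02 = 4.69484e-11.
j ≥ ln(4.69484e-11)/ln(0.2724) = -23.7820/-1.30048 = 18.287.
So 19 more iterations are needed.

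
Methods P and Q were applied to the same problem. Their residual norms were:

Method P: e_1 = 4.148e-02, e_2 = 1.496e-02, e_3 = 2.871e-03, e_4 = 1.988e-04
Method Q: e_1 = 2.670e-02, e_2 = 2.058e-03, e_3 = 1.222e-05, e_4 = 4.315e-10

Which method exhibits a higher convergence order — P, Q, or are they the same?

Method P: p ≈ ln(1.988e-04/2.871e-03)/ln(2.871e-03/1.496e-02) ≈ 1.62.
Method Q: p ≈ ln(4.315e-10/1.222e-05)/ln(1.222e-05/2.058e-03) ≈ 2.00.
Method Q has the higher order (≈2.0 vs ≈1.6).

Q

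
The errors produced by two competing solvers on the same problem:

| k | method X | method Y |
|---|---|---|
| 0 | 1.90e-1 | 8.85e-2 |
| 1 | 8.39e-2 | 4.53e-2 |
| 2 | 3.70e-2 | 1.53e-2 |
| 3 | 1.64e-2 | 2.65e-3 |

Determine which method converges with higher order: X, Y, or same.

Y

Method X: p ≈ ln(1.64e-2/3.70e-2)/ln(3.70e-2/8.39e-2) ≈ 0.99.
Method Y: p ≈ ln(2.65e-3/1.53e-2)/ln(1.53e-2/4.53e-2) ≈ 1.62.
Method Y has the higher order (≈1.6 vs ≈1.0).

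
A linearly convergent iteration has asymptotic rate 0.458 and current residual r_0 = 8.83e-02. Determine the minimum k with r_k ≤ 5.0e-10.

After k steps, r_k ≈ 8.83e-02·0.458^k.
Need 0.458^k ≤ 5.0e-10/8.83e-02 = 5.66251e-09.
k ≥ ln(5.66251e-09)/ln(0.458) = -18.9894/-0.78089 = 24.318.
Smallest integer k = 25.

25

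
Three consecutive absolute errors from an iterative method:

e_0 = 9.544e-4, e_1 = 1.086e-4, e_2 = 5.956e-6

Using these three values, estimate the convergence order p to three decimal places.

p ≈ ln(e_2/e_1) / ln(e_1/e_0)
  = ln(5.956e-6/1.086e-4) / ln(1.086e-4/9.544e-4)
  = ln(0.0548435) / ln(0.113789)
  = -2.903272 / -2.173409 ≈ 1.335815

1.336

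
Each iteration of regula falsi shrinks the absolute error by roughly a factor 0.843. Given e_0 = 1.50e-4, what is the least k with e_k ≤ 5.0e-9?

61

After k steps, e_k ≈ 1.50e-4·0.843^k.
Need 0.843^k ≤ 5.0e-9/1.50e-4 = 3.33333e-05.
k ≥ ln(3.33333e-05)/ln(0.843) = -10.3090/-0.17079 = 60.361.
Smallest integer k = 61.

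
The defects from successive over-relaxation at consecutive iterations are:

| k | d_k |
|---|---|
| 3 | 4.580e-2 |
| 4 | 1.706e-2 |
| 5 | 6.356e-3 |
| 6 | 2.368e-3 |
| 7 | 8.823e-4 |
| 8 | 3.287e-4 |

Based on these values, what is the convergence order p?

1

Consecutive ratios: d_8/d_7 = 3.287e-4/8.823e-4 = 0.372549, d_7/d_6 = 8.823e-4/2.368e-3 = 0.372593.
p ≈ ln(0.372549)/ln(0.372593) = -0.9874/-0.9873 ≈ 1.00.
So the convergence is linear (order 1).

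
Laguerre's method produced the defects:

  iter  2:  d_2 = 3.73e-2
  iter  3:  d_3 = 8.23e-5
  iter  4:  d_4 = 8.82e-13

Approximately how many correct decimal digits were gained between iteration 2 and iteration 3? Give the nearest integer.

Digits gained ≈ log₁₀(d_2/d_3) = log₁₀(3.73e-2/8.23e-5) = log₁₀(453.22) ≈ 2.656.

3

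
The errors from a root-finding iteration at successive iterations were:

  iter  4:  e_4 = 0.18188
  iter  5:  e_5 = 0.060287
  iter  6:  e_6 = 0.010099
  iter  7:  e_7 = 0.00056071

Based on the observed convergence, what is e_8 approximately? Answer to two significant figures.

5.2e-6

First estimate the order: p ≈ ln(e_7/e_6) / ln(e_6/e_5) = ln(0.00056071/0.010099)/ln(0.010099/0.060287) = ln(0.0555213)/ln(0.167515) ≈ 1.6181.
Then e_8 ≈ e_7·(e_7/e_6)^p = 0.00056071·(0.0555213)^1.6181 = 0.00056071·0.00929844 ≈ 5.214e-06.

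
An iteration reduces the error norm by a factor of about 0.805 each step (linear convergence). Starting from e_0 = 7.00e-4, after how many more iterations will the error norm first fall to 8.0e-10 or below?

After k steps, e_k ≈ 7.00e-4·0.805^k.
Need 0.805^k ≤ 8.0e-10/7.00e-4 = 1.14286e-06.
k ≥ ln(1.14286e-06)/ln(0.805) = -13.6820/-0.21691 = 63.077.
Smallest integer k = 64.

64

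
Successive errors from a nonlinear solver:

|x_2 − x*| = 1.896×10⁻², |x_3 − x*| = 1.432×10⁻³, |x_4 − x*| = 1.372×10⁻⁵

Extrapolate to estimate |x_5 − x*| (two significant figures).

3.2e-9

First estimate the order: p ≈ ln(|x_4 − x*|/|x_3 − x*|) / ln(|x_3 − x*|/|x_2 − x*|) = ln(1.372×10⁻⁵/1.432×10⁻³)/ln(1.432×10⁻³/1.896×10⁻²) = ln(0.00958101)/ln(0.0755274) ≈ 1.7993.
Then |x_5 − x*| ≈ |x_4 − x*|·(|x_4 − x*|/|x_3 − x*|)^p = 1.372×10⁻⁵·(0.00958101)^1.7993 = 1.372×10⁻⁵·0.000233321 ≈ 3.201e-09.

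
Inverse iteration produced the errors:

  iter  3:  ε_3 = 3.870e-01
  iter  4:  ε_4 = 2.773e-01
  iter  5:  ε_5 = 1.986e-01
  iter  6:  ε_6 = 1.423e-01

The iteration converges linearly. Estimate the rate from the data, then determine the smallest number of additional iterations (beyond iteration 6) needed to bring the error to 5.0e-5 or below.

24

Rate ρ ≈ ε_6/ε_5 = 1.423e-01/1.986e-01 = 0.7165.
After j more steps, ε_{6+j} ≈ 1.423e-01·ρ^j; need ρ^j ≤ 5.0e-5/1.423e-01 = 0.00035137.
j ≥ ln(0.00035137)/ln(0.7165) = -7.9537/-0.33338 = 23.858.
So 24 more iterations are needed.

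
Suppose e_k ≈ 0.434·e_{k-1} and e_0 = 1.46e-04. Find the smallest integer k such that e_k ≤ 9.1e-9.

12

After k steps, e_k ≈ 1.46e-04·0.434^k.
Need 0.434^k ≤ 9.1e-9/1.46e-04 = 6.23288e-05.
k ≥ ln(6.23288e-05)/ln(0.434) = -9.6831/-0.83471 = 11.601.
Smallest integer k = 12.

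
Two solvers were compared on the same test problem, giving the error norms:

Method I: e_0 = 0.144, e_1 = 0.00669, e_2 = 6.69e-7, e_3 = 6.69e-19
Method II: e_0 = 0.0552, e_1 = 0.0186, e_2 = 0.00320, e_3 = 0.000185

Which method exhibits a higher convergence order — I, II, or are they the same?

Method I: p ≈ ln(6.69e-19/6.69e-7)/ln(6.69e-7/0.00669) ≈ 3.00.
Method II: p ≈ ln(0.000185/0.00320)/ln(0.00320/0.0186) ≈ 1.62.
Method I has the higher order (≈3.0 vs ≈1.6).

I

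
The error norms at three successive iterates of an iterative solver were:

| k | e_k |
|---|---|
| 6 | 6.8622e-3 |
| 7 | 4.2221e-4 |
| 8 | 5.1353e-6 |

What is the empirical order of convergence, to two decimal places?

p ≈ ln(e_8/e_7) / ln(e_7/e_6)
  = ln(5.1353e-6/4.2221e-4) / ln(4.2221e-4/6.8622e-3)
  = ln(0.0121629) / ln(0.0615269)
  = -4.40936 / -2.78828 ≈ 1.58139

1.58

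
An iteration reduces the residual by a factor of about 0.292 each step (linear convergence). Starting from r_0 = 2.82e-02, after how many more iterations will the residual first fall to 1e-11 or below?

After k steps, r_k ≈ 2.82e-02·0.292^k.
Need 0.292^k ≤ 1e-11/2.82e-02 = 3.5461e-10.
k ≥ ln(3.5461e-10)/ln(0.292) = -21.7600/-1.23100 = 17.677.
Smallest integer k = 18.

18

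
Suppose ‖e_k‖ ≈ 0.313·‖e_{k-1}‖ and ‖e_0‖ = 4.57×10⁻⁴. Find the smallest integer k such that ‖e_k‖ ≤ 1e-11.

After k steps, ‖e_k‖ ≈ 4.57×10⁻⁴·0.313^k.
Need 0.313^k ≤ 1e-11/4.57×10⁻⁴ = 2.18818e-08.
k ≥ ln(2.18818e-08)/ln(0.313) = -17.6376/-1.16155 = 15.185.
Smallest integer k = 16.

16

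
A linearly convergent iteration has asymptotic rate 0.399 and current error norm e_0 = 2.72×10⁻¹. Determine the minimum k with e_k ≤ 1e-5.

12

After k steps, e_k ≈ 2.72×10⁻¹·0.399^k.
Need 0.399^k ≤ 1e-5/2.72×10⁻¹ = 3.67647e-05.
k ≥ ln(3.67647e-05)/ln(0.399) = -10.2110/-0.91879 = 11.114.
Smallest integer k = 12.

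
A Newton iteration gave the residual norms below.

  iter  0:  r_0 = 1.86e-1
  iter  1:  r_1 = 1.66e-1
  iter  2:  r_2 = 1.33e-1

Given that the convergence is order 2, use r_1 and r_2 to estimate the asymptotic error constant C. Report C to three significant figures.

4.83

C ≈ r_2 / r_1^2
  = 1.33e-1 / (1.66e-1)^2
  = 1.33e-1 / 0.027556 ≈ 4.8265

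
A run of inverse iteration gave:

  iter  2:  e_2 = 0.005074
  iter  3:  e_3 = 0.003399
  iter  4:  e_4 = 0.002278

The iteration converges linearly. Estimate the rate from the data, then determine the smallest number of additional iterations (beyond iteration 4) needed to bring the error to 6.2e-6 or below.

Rate ρ ≈ e_4/e_3 = 0.002278/0.003399 = 0.6702.
After j more steps, e_{4+j} ≈ 0.002278·ρ^j; need ρ^j ≤ 6.2e-6/0.002278 = 0.00272169.
j ≥ ln(0.00272169)/ln(0.6702) = -5.9065/-0.40018 = 14.760.
So 15 more iterations are needed.

15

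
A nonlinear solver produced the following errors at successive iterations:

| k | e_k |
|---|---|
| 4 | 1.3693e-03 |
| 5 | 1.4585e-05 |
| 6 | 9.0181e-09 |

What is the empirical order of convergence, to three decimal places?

p ≈ ln(e_6/e_5) / ln(e_5/e_4)
  = ln(9.0181e-09/1.4585e-05) / ln(1.4585e-05/1.3693e-03)
  = ln(0.000618313) / ln(0.0106514)
  = -7.388516 / -4.542064 ≈ 1.626687

1.627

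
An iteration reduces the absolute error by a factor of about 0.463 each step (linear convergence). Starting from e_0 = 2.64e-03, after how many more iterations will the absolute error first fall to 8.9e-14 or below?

32

After k steps, e_k ≈ 2.64e-03·0.463^k.
Need 0.463^k ≤ 8.9e-14/2.64e-03 = 3.37121e-11.
k ≥ ln(3.37121e-11)/ln(0.463) = -24.1132/-0.77003 = 31.315.
Smallest integer k = 32.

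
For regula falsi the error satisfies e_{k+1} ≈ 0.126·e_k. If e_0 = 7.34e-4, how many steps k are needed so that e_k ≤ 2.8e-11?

After k steps, e_k ≈ 7.34e-4·0.126^k.
Need 0.126^k ≤ 2.8e-11/7.34e-4 = 3.81471e-08.
k ≥ ln(3.81471e-08)/ln(0.126) = -17.0818/-2.07147 = 8.246.
Smallest integer k = 9.

9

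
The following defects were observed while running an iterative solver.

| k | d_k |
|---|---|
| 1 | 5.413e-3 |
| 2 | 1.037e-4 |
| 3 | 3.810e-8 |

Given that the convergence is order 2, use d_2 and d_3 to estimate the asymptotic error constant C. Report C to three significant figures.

C ≈ d_3 / d_2^2
  = 3.810e-8 / (1.037e-4)^2
  = 3.810e-8 / 1.07537e-08 ≈ 3.543

3.54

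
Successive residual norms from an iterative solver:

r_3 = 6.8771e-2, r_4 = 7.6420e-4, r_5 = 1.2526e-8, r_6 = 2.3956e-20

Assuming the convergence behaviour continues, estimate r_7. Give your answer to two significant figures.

First estimate the order: p ≈ ln(r_6/r_5) / ln(r_5/r_4) = ln(2.3956e-20/1.2526e-8)/ln(1.2526e-8/7.6420e-4) = ln(1.9125e-12)/ln(1.6391e-05) ≈ 2.4488.
Then r_7 ≈ r_6·(r_6/r_5)^p = 2.3956e-20·(1.9125e-12)^2.4488 = 2.3956e-20·2.01366e-29 ≈ 4.824e-49.

4.8e-49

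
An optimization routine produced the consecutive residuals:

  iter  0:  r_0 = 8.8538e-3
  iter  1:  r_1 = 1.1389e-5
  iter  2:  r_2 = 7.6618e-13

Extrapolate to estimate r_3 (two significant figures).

First estimate the order: p ≈ ln(r_2/r_1) / ln(r_1/r_0) = ln(7.6618e-13/1.1389e-5)/ln(1.1389e-5/8.8538e-3) = ln(6.72737e-08)/ln(0.00128634) ≈ 2.4812.
Then r_3 ≈ r_2·(r_2/r_1)^p = 7.6618e-13·(6.72737e-08)^2.4812 = 7.6618e-13·1.60122e-18 ≈ 1.227e-30.

1.2e-30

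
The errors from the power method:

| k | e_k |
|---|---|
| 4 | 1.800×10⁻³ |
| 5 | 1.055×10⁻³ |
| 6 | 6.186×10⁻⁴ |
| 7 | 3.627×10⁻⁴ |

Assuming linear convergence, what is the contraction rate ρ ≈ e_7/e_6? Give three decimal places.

ρ ≈ e_7/e_6 = 3.627×10⁻⁴/6.186×10⁻⁴ = 0.58632

0.586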